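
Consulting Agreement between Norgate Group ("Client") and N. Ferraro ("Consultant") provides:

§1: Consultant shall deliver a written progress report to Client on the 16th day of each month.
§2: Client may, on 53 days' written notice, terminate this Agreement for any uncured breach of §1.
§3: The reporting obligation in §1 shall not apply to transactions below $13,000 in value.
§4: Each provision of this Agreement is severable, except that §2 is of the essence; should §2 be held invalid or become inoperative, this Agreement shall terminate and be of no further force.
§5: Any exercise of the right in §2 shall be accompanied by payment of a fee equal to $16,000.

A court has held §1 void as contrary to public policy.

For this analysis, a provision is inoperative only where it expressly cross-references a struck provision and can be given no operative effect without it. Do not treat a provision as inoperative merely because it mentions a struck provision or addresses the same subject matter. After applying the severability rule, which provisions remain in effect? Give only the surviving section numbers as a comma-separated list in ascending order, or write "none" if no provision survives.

none

§1 is struck. §2 merely fixes the termination right for breach of §1; with §1 gone it has nothing to operate on and falls away. §3 does nothing except set the carve-out from the reporting obligation by reference to §1; with §1 gone it has no independent effect and is inoperative. §5 has no operative effect of its own apart from §2 and is therefore inoperative. §4 makes §2 an essential term, and §2 has been rendered inoperative by the cascade; under §4, the entire Agreement is therefore void. No provision of the Agreement survives.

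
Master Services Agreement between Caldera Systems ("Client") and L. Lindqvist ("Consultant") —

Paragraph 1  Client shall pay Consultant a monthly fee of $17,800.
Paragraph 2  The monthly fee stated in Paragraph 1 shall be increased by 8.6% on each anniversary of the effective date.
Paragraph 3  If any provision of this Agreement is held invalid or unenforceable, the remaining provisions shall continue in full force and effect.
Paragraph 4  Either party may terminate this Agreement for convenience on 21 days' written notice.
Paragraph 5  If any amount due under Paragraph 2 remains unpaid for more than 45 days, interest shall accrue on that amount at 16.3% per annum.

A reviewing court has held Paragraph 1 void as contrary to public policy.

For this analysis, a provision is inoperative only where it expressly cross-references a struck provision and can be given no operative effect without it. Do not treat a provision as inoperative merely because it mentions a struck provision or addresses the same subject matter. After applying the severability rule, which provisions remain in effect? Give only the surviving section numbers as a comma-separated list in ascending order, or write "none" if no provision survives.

3, 4

Paragraph 1 is struck. Paragraph 2 does nothing except set the escalation of the monthly fee by reference to Paragraph 1; with Paragraph 1 gone it has no independent effect and is inoperative. The whole of Paragraph 5 is the default interest on the escalation of the monthly fee, defined by reference to Paragraph 2, so Paragraph 5 cannot stand once Paragraph 2 is removed. Paragraph 3 is a severability clause and preserves every provision that can still be given independent effect. Paragraph 3 and Paragraph 4 remain in effect.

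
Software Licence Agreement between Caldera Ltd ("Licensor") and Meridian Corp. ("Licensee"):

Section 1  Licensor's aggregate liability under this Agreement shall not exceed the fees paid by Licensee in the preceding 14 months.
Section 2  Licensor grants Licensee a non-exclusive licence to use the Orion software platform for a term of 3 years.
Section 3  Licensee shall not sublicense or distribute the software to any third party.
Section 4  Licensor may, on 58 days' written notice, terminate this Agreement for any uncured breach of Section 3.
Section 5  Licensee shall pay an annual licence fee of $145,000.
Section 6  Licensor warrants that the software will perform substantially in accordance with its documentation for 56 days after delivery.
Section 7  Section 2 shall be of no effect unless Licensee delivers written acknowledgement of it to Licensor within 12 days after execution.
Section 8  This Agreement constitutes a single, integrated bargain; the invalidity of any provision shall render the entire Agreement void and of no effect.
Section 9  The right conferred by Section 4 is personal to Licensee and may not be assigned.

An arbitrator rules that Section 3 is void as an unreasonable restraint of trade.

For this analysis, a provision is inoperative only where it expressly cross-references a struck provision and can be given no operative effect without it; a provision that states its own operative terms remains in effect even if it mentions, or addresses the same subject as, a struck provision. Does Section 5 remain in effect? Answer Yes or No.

Section 3 is struck. Section 4 has no operative effect of its own apart from Section 3 and is therefore inoperative. The only function of Section 9 is the non-assignment of Section 4, so it cannot stand once Section 4 is removed. Section 8 provides that the Agreement is not severable, so the invalidity of any one provision voids the entire Agreement. No provision of the Agreement survives. Section 5 is among the inoperative provisions, so the answer is no.

No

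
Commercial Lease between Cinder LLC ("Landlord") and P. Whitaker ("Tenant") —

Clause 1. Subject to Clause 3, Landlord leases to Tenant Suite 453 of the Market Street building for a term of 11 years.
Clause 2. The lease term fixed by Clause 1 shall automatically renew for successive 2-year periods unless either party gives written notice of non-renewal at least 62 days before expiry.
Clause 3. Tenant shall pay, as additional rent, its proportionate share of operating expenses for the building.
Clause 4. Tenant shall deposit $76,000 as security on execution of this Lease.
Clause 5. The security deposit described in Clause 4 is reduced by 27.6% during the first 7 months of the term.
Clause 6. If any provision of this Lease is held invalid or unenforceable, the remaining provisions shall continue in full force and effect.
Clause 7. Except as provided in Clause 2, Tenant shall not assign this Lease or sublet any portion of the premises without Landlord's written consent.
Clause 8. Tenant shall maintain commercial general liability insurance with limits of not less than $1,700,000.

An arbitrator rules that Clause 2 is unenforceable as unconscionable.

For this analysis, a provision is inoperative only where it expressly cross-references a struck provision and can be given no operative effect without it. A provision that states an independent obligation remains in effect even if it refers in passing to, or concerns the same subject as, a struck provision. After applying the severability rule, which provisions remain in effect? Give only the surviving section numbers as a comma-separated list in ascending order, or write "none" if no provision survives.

1, 3, 4, 5, 6, 7, 8

Clause 2 is struck. Clause 7 mentions Clause 2 but its own obligation stands independently of Clause 2, so Clause 7 is not affected. No other provision's operative terms depend on Clause 2. Clause 6 is a severability clause and preserves every provision that can still be given independent effect. The provisions still in force are Clause 1, Clause 3, Clause 4, Clause 5, Clause 6, Clause 7, and Clause 8.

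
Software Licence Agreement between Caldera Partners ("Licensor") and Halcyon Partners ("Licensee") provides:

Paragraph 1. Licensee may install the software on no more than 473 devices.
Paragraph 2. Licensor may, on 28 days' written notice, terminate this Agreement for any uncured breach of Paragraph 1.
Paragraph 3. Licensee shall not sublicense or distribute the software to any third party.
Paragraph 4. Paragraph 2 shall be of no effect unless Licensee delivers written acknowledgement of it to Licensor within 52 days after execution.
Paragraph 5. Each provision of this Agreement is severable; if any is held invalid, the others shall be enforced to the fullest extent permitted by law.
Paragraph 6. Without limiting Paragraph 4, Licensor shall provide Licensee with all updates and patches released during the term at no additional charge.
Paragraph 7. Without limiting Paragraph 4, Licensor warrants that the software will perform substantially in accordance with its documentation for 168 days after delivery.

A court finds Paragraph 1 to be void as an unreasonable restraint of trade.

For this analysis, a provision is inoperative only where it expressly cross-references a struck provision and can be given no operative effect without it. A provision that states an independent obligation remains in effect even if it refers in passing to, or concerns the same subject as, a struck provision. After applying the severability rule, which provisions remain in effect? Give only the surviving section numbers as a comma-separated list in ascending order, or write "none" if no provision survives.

3, 5, 6, 7

Paragraph 1 is struck. Paragraph 2 merely fixes the termination right for breach of Paragraph 1; with Paragraph 1 gone it has nothing to operate on and falls away. Paragraph 4 merely fixes the acknowledgement condition for Paragraph 2; with Paragraph 2 gone it has nothing to operate on and falls away. Paragraph 6 mentions Paragraph 4 but its own obligation stands independently of Paragraph 4, so Paragraph 6 is not affected. Although Paragraph 7 refers to Paragraph 4, its operative terms do not depend on Paragraph 4, so it remains in effect. Paragraph 5 is a severability clause and preserves every provision that can still be given independent effect. Paragraph 3, Paragraph 5, Paragraph 6, and Paragraph 7 remain in effect.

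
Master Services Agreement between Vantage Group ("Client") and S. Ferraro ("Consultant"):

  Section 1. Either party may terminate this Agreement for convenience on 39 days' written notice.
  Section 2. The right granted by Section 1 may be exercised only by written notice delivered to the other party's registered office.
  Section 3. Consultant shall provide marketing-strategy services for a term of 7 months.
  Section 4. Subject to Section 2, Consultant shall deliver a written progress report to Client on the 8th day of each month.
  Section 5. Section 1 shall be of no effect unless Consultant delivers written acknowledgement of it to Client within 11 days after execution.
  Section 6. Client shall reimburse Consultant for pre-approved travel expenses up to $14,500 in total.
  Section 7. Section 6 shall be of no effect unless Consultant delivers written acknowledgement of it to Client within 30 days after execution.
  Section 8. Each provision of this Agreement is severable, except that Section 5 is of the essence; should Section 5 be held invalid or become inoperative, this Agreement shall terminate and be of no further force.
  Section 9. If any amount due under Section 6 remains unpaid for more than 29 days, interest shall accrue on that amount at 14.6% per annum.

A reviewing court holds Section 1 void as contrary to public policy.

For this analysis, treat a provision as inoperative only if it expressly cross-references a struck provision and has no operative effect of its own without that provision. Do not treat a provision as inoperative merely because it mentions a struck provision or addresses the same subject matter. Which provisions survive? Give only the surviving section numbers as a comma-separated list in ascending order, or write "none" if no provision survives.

Section 1 is struck. The only function of Section 2 is the notice requirement for Section 1, so it cannot stand once Section 1 is removed. The only function of Section 5 is the acknowledgement condition for Section 1, so it cannot stand once Section 1 is removed. Section 8 makes Section 5 an essential term, and Section 5 has been rendered inoperative by the cascade; under Section 8, the entire Agreement is therefore void. No provision of the Agreement survives.

none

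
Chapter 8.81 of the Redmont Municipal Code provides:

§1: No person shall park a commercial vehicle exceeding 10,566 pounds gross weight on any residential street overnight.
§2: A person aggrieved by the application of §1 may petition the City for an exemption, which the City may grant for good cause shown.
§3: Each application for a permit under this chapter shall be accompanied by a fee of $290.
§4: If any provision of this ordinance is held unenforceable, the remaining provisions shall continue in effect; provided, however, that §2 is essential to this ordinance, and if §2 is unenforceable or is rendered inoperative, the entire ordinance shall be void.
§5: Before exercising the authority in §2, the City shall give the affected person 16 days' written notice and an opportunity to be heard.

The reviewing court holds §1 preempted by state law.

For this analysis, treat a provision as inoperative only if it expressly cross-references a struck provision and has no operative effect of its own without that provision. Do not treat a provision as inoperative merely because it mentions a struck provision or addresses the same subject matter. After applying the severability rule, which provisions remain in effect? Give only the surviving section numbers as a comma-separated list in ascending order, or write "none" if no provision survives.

§1 is struck. §2 merely fixes the exemption procedure for §1; with §1 gone it has nothing to operate on and falls away. §5 operates only by reference to §2, so it falls with §2. §4 makes §2 an essential term, and §2 has been rendered inoperative by the cascade; under §4, the entire ordinance is therefore void. No provision of the ordinance survives.

none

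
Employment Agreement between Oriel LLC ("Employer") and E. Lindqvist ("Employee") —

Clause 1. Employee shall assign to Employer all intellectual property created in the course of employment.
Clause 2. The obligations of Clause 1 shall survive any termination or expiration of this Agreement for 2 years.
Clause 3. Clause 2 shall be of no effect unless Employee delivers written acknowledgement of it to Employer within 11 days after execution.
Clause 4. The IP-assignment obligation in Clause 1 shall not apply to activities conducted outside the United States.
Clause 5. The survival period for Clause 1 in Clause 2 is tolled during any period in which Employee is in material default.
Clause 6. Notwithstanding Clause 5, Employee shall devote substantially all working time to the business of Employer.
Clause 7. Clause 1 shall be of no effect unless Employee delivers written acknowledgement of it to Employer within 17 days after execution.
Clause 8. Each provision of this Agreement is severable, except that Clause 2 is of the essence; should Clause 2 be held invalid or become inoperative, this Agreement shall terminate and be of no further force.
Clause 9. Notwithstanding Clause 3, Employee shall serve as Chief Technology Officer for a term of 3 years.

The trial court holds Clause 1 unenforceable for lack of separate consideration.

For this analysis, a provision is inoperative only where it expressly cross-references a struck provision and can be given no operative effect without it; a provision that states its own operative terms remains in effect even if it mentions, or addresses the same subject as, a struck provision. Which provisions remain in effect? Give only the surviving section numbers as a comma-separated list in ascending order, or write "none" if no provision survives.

Clause 1 is struck. The only function of Clause 2 is the survival period for Clause 1, so it cannot stand once Clause 1 is removed. Clause 4 does nothing except set the carve-out from the IP-assignment obligation by reference to Clause 1; with Clause 1 gone it has no independent effect and is inoperative. Clause 7 operates only by reference to Clause 1, so it falls with Clause 1. Clause 3 merely fixes the acknowledgement condition for Clause 2; with Clause 2 gone it has nothing to operate on and falls away. Clause 5 operates only by reference to Clause 2, so it falls with Clause 2. Clause 8 makes Clause 2 an essential term, and Clause 2 has been rendered inoperative by the cascade; under Clause 8, the entire Agreement is therefore void. No provision of the Agreement survives.

none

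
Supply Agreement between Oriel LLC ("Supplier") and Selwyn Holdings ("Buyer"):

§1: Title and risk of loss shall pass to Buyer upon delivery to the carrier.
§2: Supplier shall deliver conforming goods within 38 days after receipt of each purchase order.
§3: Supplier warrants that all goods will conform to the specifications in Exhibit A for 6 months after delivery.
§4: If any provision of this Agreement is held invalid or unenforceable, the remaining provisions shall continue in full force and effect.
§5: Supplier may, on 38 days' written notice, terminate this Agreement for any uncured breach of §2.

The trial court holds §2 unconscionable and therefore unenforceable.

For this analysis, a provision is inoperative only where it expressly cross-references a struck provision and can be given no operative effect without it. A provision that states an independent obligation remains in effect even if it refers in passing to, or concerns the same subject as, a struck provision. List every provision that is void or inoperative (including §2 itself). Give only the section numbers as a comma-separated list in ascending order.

2, 5

§2 is struck. §5 merely fixes the termination right for breach of §2; with §2 gone it has nothing to operate on and falls away. §4 is a severability clause and preserves every provision that can still be given independent effect. §1, §3, and §4 remain in effect.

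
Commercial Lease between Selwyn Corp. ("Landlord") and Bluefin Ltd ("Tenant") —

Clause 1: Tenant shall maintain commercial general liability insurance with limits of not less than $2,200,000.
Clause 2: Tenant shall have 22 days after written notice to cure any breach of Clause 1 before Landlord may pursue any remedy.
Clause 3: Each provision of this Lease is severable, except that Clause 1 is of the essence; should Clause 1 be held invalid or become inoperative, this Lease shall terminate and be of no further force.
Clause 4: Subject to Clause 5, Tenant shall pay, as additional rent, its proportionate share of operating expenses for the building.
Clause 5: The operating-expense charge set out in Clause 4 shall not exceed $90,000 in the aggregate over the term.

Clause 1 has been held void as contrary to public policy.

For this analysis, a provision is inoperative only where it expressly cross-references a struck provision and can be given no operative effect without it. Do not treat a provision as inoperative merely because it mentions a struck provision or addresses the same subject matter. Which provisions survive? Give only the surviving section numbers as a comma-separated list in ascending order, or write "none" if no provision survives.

none

Clause 1 is struck. Clause 2 merely fixes the cure period for breach of Clause 1; with Clause 1 gone it has nothing to operate on and falls away. Clause 3 makes Clause 1 an essential term, and Clause 1 is the provision held invalid; under Clause 3, the entire Lease is therefore void. No provision of the Lease survives.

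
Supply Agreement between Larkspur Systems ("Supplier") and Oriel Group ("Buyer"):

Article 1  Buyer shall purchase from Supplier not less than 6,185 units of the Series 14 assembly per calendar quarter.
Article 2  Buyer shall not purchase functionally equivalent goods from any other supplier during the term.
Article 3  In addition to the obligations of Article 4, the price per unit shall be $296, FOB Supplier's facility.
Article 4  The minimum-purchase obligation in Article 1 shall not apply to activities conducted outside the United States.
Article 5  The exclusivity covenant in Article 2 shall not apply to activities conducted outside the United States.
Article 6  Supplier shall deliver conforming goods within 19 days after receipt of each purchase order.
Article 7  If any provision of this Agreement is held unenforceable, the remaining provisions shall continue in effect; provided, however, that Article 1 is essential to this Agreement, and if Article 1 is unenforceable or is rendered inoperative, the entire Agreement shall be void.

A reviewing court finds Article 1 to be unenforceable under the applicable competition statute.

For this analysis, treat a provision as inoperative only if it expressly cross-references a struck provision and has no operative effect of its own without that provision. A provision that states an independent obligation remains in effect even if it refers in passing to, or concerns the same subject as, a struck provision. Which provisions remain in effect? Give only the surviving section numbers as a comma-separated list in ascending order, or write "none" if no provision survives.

Article 1 is struck. The whole of Article 4 is the carve-out from the minimum-purchase obligation, defined by reference to Article 1, so Article 4 cannot stand once Article 1 is removed. Article 7 makes Article 1 an essential term, and Article 1 is the provision held invalid; under Article 7, the entire Agreement is therefore void. No provision of the Agreement survives.

none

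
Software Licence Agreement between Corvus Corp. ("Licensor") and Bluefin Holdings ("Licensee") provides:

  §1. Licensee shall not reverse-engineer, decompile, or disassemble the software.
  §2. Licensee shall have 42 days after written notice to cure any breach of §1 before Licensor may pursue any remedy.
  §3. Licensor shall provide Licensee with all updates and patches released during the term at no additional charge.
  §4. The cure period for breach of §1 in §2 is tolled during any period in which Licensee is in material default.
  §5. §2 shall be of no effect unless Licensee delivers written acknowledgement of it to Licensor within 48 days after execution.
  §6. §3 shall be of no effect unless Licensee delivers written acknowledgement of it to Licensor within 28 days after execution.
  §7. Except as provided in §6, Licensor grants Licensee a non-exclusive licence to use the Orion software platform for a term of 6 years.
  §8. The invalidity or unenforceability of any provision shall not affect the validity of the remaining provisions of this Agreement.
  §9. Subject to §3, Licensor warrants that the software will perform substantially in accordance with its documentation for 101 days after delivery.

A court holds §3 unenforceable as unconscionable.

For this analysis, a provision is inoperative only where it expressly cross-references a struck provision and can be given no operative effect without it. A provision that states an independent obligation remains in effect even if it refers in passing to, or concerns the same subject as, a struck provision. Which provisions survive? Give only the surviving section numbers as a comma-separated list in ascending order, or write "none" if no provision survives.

1, 2, 4, 5, 7, 8, 9

§3 is struck. §6 has no operative effect of its own apart from §3 and is therefore inoperative. Although §7 refers to §6, its operative terms do not depend on §6, so it remains in effect. §9 mentions §3 but its own obligation stands independently of §3, so §9 is not affected. §8 is a severability clause and preserves every provision that can still be given independent effect. §1, §2, §4, §5, §7, §8, and §9 remain in effect.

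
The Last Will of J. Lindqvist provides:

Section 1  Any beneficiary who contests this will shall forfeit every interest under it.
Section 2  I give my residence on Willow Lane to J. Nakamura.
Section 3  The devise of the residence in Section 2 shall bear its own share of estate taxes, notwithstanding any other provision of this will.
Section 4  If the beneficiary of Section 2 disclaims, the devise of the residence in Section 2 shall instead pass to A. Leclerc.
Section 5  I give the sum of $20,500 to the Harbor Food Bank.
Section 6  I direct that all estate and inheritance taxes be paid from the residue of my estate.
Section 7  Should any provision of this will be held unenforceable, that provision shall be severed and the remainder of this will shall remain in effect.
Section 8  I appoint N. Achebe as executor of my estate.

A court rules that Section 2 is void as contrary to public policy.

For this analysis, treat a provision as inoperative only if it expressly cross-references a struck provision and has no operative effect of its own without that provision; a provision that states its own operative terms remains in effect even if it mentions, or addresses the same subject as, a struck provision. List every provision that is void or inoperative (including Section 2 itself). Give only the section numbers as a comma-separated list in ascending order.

2, 3, 4

Section 2 is struck. Section 3 has no operative effect of its own apart from Section 2 and is therefore inoperative. The only function of Section 4 is the alternative disposition for Section 2, so it cannot stand once Section 2 is removed. Section 7 is a severability clause and preserves every provision that can still be given independent effect. The provisions still in force are Section 1, Section 5, Section 6, Section 7, and Section 8.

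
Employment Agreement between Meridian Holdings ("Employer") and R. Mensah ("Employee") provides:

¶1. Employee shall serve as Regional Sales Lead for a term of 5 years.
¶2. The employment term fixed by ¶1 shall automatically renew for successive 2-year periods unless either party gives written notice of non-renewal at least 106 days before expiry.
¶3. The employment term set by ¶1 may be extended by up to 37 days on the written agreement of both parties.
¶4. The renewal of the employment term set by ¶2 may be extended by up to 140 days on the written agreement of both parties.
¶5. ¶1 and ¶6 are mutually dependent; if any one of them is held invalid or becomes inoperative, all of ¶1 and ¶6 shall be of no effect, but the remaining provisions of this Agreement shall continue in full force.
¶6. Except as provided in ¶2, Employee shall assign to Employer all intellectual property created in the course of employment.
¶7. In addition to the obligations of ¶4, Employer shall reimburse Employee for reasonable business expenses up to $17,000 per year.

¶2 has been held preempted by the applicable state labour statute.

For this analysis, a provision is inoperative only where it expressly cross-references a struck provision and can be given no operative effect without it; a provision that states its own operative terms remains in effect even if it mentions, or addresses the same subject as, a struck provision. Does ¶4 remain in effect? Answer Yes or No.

No

¶2 is struck. ¶4 operates only by reference to ¶2, so it falls with ¶2. ¶7 mentions ¶4 but its own obligation stands independently of ¶4, so ¶7 is not affected. Although ¶6 refers to ¶2, its operative terms do not depend on ¶2, so it remains in effect. ¶5 ties ¶1 and ¶6 together, but none of those is affected here; the remaining provisions continue in force under ¶5. ¶1, ¶3, ¶5, ¶6, and ¶7 remain in effect. ¶4 is among the inoperative provisions, so the answer is no.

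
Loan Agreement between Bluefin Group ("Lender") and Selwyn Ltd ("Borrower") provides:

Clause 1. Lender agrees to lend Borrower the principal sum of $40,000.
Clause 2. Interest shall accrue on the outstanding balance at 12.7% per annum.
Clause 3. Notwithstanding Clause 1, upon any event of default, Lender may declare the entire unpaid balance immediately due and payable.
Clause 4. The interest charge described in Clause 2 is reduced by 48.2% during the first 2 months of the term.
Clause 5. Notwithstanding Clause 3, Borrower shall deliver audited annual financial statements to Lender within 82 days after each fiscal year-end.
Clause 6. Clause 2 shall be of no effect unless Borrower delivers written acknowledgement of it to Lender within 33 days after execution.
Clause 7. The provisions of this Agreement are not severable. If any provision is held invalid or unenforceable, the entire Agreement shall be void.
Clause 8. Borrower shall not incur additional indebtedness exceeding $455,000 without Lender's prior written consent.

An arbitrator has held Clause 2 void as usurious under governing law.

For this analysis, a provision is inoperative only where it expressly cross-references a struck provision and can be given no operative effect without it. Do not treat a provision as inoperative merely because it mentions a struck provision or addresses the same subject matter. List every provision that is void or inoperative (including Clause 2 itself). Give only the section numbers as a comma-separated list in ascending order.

Clause 2 is struck. Clause 4 does nothing except set the introductory reduction to the interest charge by reference to Clause 2; with Clause 2 gone it has no independent effect and is inoperative. The only function of Clause 6 is the acknowledgement condition for Clause 2, so it cannot stand once Clause 2 is removed. Clause 7 provides that the Agreement is not severable, so the invalidity of any one provision voids the entire Agreement. No provision of the Agreement survives.

1, 2, 3, 4, 5, 6, 7, 8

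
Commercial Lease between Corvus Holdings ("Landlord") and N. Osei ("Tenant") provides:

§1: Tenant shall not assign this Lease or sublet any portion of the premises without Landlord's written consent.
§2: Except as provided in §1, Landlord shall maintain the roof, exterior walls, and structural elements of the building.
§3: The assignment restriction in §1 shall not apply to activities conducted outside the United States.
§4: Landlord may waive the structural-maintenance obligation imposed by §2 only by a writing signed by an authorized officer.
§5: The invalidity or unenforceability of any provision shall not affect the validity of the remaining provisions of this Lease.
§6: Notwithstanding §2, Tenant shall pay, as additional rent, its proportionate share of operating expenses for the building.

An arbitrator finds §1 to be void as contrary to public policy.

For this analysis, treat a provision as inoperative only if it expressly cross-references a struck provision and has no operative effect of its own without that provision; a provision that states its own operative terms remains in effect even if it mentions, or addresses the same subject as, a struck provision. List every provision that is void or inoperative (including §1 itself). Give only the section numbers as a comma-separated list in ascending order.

§1 is struck. §3 does nothing except set the carve-out from the assignment restriction by reference to §1; with §1 gone it has no independent effect and is inoperative. Although §2 refers to §1, its operative terms do not depend on §1, so it remains in effect. §5 is a severability clause and preserves every provision that can still be given independent effect. The provisions still in force are §2, §4, §5, and §6.

1, 3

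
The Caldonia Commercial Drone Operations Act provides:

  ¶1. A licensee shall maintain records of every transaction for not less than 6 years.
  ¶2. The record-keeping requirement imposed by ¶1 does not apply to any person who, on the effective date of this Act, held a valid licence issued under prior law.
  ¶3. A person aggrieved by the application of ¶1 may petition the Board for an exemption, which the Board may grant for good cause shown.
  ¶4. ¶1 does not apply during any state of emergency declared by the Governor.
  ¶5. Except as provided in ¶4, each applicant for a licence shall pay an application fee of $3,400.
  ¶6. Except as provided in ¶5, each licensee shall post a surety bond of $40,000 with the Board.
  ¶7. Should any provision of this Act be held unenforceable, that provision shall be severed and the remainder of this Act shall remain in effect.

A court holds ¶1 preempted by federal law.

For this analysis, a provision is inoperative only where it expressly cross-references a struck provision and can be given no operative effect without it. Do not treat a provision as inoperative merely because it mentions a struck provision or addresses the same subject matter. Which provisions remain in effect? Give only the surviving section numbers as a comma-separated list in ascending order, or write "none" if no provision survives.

5, 6, 7

¶1 is struck. ¶2 has no operative effect of its own apart from ¶1 and is therefore inoperative. ¶3 merely fixes the exemption procedure for ¶1; with ¶1 gone it has nothing to operate on and falls away. ¶4 has no operative effect of its own apart from ¶1 and is therefore inoperative. Although ¶5 refers to ¶4, its operative terms do not depend on ¶4, so it remains in effect. ¶7 is a severability clause and preserves every provision that can still be given independent effect. ¶5, ¶6, and ¶7 remain in effect.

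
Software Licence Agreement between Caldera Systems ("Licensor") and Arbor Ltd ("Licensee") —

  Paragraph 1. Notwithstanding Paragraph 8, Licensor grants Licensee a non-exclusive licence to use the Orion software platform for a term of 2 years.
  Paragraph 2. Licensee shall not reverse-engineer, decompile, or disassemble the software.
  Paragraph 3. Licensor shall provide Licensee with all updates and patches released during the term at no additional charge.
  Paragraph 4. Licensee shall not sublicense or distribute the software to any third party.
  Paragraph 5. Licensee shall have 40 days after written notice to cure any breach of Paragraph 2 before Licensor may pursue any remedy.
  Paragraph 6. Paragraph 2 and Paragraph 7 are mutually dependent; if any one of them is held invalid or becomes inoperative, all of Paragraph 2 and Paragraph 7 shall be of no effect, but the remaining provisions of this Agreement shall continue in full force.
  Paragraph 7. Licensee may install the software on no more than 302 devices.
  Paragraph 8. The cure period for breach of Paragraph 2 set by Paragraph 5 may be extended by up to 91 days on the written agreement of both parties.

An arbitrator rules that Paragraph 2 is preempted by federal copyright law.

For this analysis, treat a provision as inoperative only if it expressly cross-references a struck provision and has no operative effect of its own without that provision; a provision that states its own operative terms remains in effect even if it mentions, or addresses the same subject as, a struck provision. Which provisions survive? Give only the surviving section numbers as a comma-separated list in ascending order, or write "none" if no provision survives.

1, 3, 4, 6

Paragraph 2 is struck. Paragraph 5 has no operative effect of its own apart from Paragraph 2 and is therefore inoperative. Paragraph 8 has no operative effect of its own apart from Paragraph 5 and is therefore inoperative. Although Paragraph 1 refers to Paragraph 8, its operative terms do not depend on Paragraph 8, so it remains in effect. Paragraph 6 declares Paragraph 2 and Paragraph 7 mutually dependent; since one of them has fallen, all of them are of no effect. That brings down Paragraph 7 as well. The remainder continues in force under Paragraph 6. Paragraph 1, Paragraph 3, Paragraph 4, and Paragraph 6 remain in effect.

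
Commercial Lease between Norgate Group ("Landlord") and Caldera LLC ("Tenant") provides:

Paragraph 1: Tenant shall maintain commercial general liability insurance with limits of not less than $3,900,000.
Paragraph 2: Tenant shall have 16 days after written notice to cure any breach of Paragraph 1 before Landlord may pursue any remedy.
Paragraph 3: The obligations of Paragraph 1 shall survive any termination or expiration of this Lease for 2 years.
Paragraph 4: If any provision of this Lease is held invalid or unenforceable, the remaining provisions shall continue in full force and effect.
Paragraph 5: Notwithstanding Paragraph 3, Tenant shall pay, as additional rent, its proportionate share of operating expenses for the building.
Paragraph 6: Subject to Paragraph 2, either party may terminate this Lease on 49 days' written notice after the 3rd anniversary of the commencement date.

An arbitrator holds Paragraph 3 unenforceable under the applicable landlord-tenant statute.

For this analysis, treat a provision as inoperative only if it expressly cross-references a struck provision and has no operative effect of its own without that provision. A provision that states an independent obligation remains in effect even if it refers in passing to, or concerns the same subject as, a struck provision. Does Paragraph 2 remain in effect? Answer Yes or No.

Yes

Paragraph 3 is struck. Although Paragraph 5 refers to Paragraph 3, its operative terms do not depend on Paragraph 3, so it remains in effect. No other provision's operative terms depend on Paragraph 3. Under the severability clause in Paragraph 4, the remaining provisions continue in force. Paragraph 1, Paragraph 2, Paragraph 4, Paragraph 5, and Paragraph 6 remain in effect. Paragraph 2 is among the surviving provisions, so the answer is yes.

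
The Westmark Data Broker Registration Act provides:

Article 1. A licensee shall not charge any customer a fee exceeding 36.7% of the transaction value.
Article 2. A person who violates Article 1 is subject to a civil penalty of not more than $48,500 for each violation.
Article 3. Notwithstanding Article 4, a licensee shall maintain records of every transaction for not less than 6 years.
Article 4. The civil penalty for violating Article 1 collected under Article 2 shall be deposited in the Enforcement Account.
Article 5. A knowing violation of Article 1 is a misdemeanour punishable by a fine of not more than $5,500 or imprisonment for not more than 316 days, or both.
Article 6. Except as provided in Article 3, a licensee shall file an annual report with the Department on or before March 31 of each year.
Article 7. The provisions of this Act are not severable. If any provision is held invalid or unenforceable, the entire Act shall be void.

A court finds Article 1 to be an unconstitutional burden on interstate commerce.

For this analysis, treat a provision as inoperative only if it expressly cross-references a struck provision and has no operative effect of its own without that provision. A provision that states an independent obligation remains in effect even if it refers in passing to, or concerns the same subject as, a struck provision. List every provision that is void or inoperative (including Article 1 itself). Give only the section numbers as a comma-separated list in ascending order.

1, 2, 3, 4, 5, 6, 7

Article 1 is struck. Article 2 operates only by reference to Article 1, so it falls with Article 1. Article 5 operates only by reference to Article 1, so it falls with Article 1. Article 4 operates only by reference to Article 2, so it falls with Article 2. Article 7 provides that the Act is not severable, so the invalidity of any one provision voids the entire Act. No provision of the Act survives.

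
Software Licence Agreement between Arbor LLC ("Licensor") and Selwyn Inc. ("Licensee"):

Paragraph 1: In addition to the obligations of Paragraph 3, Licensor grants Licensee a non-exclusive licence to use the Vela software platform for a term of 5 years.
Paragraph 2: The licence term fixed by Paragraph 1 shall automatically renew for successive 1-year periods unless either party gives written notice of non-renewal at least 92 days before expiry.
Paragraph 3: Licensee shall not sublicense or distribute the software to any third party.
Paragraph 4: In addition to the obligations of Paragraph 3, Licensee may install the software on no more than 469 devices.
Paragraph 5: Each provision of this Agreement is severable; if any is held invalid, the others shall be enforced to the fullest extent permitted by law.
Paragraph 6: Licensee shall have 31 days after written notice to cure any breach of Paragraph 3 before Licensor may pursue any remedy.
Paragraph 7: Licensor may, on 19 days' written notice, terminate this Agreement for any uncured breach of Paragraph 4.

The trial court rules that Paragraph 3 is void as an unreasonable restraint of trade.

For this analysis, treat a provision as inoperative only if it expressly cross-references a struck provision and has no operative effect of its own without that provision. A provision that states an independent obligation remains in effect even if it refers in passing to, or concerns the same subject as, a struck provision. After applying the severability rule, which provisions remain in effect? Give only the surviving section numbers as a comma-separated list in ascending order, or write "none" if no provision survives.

Paragraph 3 is struck. Paragraph 6 operates only by reference to Paragraph 3, so it falls with Paragraph 3. Paragraph 4 mentions Paragraph 3 but its own obligation stands independently of Paragraph 3, so Paragraph 4 is not affected. Paragraph 1 mentions Paragraph 3 but its own obligation stands independently of Paragraph 3, so Paragraph 1 is not affected. Under the severability clause in Paragraph 5, the remaining provisions continue in force. That leaves Paragraph 1, Paragraph 2, Paragraph 4, Paragraph 5, and Paragraph 7 in effect.

1, 2, 4, 5, 7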